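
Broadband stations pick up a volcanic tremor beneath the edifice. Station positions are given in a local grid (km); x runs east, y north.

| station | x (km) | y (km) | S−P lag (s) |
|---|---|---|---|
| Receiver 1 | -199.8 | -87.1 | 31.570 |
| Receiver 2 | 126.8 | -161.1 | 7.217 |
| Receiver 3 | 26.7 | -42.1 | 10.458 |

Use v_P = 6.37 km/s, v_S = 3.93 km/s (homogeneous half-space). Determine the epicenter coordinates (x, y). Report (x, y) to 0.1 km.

124.1 km east, -87.1 km north

Distance from S−P lag: d = Δt · v_P v_S / (v_P − v_S) = Δt · (6.37·3.93)/(6.37−3.93) ≈ 10.2599·Δt.
So d_Receiver 1 = 323.90, d_Receiver 2 = 74.05, d_Receiver 3 = 107.30 km.
Circle about each station: (x + 199.8)² + (y + 87.1)² = 323.90²; (x − 126.8)² + (y + 161.1)² = 74.05²; (x − 26.7)² + (y + 42.1)² = 107.30².
Subtracting the Receiver 1 equation from the Receiver 2 and Receiver 3 equations removes the quadratic terms:
653.2 x − 148.0 y = 93952.81
453.0 x + 90.0 y = 48376.77
Solving the 2×2 system: x ≈ 124.1, y ≈ -87.1 km.
Check against Receiver 1 (with the unrounded x, y): √((x + 199.8)²+(y + 87.1)²) = 323.90 ≈ 323.90 km. ✓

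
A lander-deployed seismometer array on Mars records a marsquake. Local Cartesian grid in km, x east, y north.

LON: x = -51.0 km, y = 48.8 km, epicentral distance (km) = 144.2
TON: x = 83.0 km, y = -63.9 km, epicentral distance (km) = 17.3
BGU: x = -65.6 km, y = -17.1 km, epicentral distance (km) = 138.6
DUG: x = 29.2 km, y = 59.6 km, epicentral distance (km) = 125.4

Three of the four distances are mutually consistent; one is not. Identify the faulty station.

Solve using three stations at a time. Using TON, BGU, DUG (subtract circle equations pairwise → linear system) gives (x, y) ≈ (66.1, -60.2).
Distances from that point to each station vs reported:
  LON: calculated 160.0 vs reported 144.2 → residual 15.8 km
  TON: calculated 17.3 vs reported 17.3 → residual 0.0 km
  BGU: calculated 138.6 vs reported 138.6 → residual 0.0 km
  DUG: calculated 125.4 vs reported 125.4 → residual 0.0 km
TON, BGU, DUG are mutually consistent (residuals ≈ 0); LON is off by 15.8 km.

LON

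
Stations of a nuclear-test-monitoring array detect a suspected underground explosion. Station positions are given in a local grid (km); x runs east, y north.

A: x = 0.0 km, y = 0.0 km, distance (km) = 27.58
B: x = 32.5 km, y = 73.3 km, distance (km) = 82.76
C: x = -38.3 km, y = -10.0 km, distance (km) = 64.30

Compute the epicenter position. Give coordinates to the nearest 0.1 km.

26.0 km east, -9.2 km north

Circle about each station: x² + y² = 27.58²; (x − 32.5)² + (y − 73.3)² = 82.76²; (x + 38.3)² + (y + 10.0)² = 64.30².
Subtracting the A equation from the B and C equations removes the quadratic terms:
65.0 x + 146.6 y = 340.58
-76.6 x − 20.0 y = -1806.94
Solving the 2×2 system: x ≈ 26.0, y ≈ -9.2 km.
Check against A (with the unrounded x, y): √(x²+y²) = 27.57 ≈ 27.58 km. ✓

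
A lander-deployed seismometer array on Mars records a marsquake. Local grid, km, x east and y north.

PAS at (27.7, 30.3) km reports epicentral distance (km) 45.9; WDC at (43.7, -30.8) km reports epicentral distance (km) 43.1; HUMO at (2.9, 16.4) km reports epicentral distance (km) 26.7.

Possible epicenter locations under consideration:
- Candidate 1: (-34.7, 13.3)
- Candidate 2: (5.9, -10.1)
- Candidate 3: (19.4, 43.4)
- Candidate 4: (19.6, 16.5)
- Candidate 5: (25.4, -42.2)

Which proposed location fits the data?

Candidate 2

For each candidate, compare |candidate − station| to the reported distance:
Candidate 1: residuals PAS 18.8, WDC 46.9, HUMO 11.0 → max 46.9 km
Candidate 2: residuals PAS 0.0, WDC 0.0, HUMO 0.0 → max 0.0 km
Candidate 3: residuals PAS 30.4, WDC 35.0, HUMO 4.9 → max 35.0 km
Candidate 4: residuals PAS 29.9, WDC 10.0, HUMO 10.0 → max 29.9 km
Candidate 5: residuals PAS 26.6, WDC 21.5, HUMO 36.1 → max 36.1 km
Only Candidate 2 has all residuals ≈ 0.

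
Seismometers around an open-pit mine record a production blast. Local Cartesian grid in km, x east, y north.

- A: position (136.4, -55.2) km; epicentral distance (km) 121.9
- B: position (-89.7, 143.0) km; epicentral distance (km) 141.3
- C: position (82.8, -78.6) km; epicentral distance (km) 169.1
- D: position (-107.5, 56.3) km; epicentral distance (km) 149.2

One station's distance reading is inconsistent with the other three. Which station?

A

Solve using three stations at a time. Using B, C, D (subtract circle equations pairwise → linear system) gives (x, y) ≈ (38.9, 84.7).
Distances from that point to each station vs reported:
  A: calculated 170.5 vs reported 121.9 → residual 48.6 km
  B: calculated 141.2 vs reported 141.3 → residual 0.1 km
  C: calculated 169.0 vs reported 169.1 → residual 0.1 km
  D: calculated 149.1 vs reported 149.2 → residual 0.1 km
B, C, D are mutually consistent (residuals ≈ 0); A is off by 48.6 km.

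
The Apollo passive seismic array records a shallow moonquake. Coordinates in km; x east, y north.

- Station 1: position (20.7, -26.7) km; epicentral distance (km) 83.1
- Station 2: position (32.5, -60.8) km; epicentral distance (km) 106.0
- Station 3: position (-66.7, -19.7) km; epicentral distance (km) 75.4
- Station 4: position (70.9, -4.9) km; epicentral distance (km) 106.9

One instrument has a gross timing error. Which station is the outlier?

Station 2

Solve using three stations at a time. Using Station 1, Station 3, Station 4 (subtract circle equations pairwise → linear system) gives (x, y) ≈ (-24.7, 42.8).
Distances from that point to each station vs reported:
  Station 1: calculated 83.0 vs reported 83.1 → residual 0.1 km
  Station 2: calculated 118.4 vs reported 106.0 → residual 12.4 km
  Station 3: calculated 75.3 vs reported 75.4 → residual 0.1 km
  Station 4: calculated 106.8 vs reported 106.9 → residual 0.1 km
Station 1, Station 3, Station 4 are mutually consistent (residuals ≈ 0); Station 2 is off by 12.4 km.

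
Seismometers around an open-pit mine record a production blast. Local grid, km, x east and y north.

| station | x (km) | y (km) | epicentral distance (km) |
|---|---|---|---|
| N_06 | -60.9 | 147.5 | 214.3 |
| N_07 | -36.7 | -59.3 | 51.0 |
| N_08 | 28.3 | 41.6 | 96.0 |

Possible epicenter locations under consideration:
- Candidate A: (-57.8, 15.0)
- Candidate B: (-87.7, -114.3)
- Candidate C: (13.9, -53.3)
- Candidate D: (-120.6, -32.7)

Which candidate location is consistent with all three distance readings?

For each candidate, compare |candidate − station| to the reported distance:
Candidate A: residuals N_06 81.8, N_07 26.2, N_08 5.9 → max 81.8 km
Candidate B: residuals N_06 48.9, N_07 24.0, N_08 98.3 → max 98.3 km
Candidate C: residuals N_06 0.0, N_07 0.0, N_08 0.0 → max 0.0 km
Candidate D: residuals N_06 24.5, N_07 37.0, N_08 70.4 → max 70.4 km
Only Candidate C has all residuals ≈ 0.

Candidate C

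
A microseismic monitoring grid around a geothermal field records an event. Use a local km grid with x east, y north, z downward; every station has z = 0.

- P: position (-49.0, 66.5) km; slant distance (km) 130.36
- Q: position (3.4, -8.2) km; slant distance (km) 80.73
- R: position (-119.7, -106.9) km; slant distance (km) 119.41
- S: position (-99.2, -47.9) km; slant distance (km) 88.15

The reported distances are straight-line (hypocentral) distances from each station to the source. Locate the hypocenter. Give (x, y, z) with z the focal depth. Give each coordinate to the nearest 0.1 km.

Each station gives a sphere (x−x_i)² + (y−y_i)² + z² = d_i² (stations at z=0).
Subtracting the P sphere from Q and R: z² cancels, leaving linear equations in x and y:
104.8 x − 149.4 y = 3731.95
-141.4 x − 346.8 y = 21667.43
Solving: x ≈ -33.807, y ≈ -48.694 km (keep extra digits for the depth step; rounded: -33.8, -48.7).
Then from the P sphere: z² = 130.36² − (x + 49.0)² − (y − 66.5)² with x = -33.807, y = -48.694, so z ≈ 59.104 ≈ 59.1 km.
Check against S (with the unrounded solution): distance 88.15 ≈ 88.15 km. ✓

x ≈ -33.8 km, y ≈ -48.7 km, depth ≈ 59.1 km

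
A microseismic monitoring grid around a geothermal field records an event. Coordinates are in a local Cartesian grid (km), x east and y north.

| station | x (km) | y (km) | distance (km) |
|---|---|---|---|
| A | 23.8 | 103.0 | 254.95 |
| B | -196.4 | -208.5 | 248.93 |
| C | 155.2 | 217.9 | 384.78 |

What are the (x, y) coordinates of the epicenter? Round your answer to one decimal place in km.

45.8 km east, -151.0 km north

Circle about each station: (x − 23.8)² + (y − 103.0)² = 254.95²; (x + 196.4)² + (y + 208.5)² = 248.93²; (x − 155.2)² + (y − 217.9)² = 384.78².
Subtracting the A equation from the B and C equations removes the quadratic terms:
-440.4 x − 623.0 y = 73903.13
262.8 x + 229.8 y = -22664.14
Solving the 2×2 system: x ≈ 45.8, y ≈ -151.0 km.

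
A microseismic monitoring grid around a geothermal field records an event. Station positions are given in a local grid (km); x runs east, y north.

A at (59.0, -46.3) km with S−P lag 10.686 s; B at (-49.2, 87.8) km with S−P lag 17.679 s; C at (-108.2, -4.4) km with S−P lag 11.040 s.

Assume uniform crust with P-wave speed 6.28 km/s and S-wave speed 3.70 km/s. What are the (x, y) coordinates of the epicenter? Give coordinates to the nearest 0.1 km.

Distance from S−P lag: d = Δt · v_P v_S / (v_P − v_S) = Δt · (6.28·3.70)/(6.28−3.70) ≈ 9.0062·Δt.
So d_A = 96.24, d_B = 159.22, d_C = 99.43 km.
Circle about each station: (x − 59.0)² + (y + 46.3)² = 96.24²; (x + 49.2)² + (y − 87.8)² = 159.22²; (x + 108.2)² + (y + 4.4)² = 99.43².
Subtracting the A equation from the B and C equations removes the quadratic terms:
-216.4 x + 268.2 y = -11584.08
-334.4 x + 83.8 y = 5477.72
Solving the 2×2 system: x ≈ -34.1, y ≈ -70.7 km.
Check against A (with the unrounded x, y): √((x − 59.0)²+(y + 46.3)²) = 96.25 ≈ 96.24 km. ✓

x ≈ -34.1 km, y ≈ -70.7 km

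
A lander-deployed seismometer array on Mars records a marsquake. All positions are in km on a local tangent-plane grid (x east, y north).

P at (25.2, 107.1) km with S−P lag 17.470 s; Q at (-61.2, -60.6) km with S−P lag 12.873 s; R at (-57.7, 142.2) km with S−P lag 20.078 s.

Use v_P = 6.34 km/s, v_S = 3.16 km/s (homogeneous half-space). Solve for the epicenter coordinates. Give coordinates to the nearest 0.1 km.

Distance from S−P lag: d = Δt · v_P v_S / (v_P − v_S) = Δt · (6.34·3.16)/(6.34−3.16) ≈ 6.3001·Δt.
So d_P = 110.06, d_Q = 81.10, d_R = 126.49 km.
Circle about each station: (x − 25.2)² + (y − 107.1)² = 110.06²; (x + 61.2)² + (y + 60.6)² = 81.10²; (x + 57.7)² + (y − 142.2)² = 126.49².
Subtracting the P equation from the Q and R equations removes the quadratic terms:
-172.8 x − 335.4 y = 848.34
-165.8 x + 70.2 y = 7558.16
Solving the 2×2 system: x ≈ -38.3, y ≈ 17.2 km.
Check against P (with the unrounded x, y): √((x − 25.2)²+(y − 107.1)²) = 110.06 ≈ 110.06 km. ✓

-38.3 km east, 17.2 km north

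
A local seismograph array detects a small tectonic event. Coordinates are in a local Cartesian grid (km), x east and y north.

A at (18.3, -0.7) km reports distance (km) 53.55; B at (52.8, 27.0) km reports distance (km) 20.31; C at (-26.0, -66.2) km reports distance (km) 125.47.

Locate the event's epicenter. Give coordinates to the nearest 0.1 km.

Circle about each station: (x − 18.3)² + (y + 0.7)² = 53.55²; (x − 52.8)² + (y − 27.0)² = 20.31²; (x + 26.0)² + (y + 66.2)² = 125.47².
Subtracting pairs of circle equations eliminates x²+y² and gives linear equations (the radical axes):
69.0 x + 55.4 y = 5636.57
-88.6 x − 131.0 y = -8152.06
Solving the 2×2 system: x ≈ 69.4, y ≈ 15.3 km.
Check against A (with the unrounded x, y): √((x − 18.3)²+(y + 0.7)²) = 53.56 ≈ 53.55 km. ✓

x ≈ 69.4 km, y ≈ 15.3 km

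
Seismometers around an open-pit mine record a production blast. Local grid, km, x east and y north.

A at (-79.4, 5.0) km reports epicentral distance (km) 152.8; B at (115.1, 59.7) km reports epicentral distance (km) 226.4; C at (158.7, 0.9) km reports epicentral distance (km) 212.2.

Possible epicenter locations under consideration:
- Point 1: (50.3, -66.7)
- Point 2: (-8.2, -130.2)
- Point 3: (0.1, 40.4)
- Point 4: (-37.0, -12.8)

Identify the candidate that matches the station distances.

Point 2

For each candidate, compare |candidate − station| to the reported distance:
Point 1: residuals A 4.6, B 84.4, C 84.4 → max 84.4 km
Point 2: residuals A 0.0, B 0.0, C 0.0 → max 0.0 km
Point 3: residuals A 65.8, B 109.8, C 48.8 → max 109.8 km
Point 4: residuals A 106.8, B 57.9, C 16.0 → max 106.8 km
Only Point 2 has all residuals ≈ 0.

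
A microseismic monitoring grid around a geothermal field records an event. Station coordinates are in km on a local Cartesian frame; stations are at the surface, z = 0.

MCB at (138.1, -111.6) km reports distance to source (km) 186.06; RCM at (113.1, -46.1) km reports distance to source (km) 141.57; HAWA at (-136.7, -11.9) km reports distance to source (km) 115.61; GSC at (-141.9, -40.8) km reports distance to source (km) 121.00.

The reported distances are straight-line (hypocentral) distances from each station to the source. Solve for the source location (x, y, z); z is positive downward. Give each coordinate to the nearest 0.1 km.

Each station gives a sphere (x−x_i)² + (y−y_i)² + z² = d_i² (stations at z=0).
Subtracting the MCB sphere from RCM and HAWA: z² cancels, leaving linear equations in x and y:
-50.0 x + 131.0 y = -2033.09
-549.6 x + 199.4 y = 8554.98
Solving: x ≈ -24.604, y ≈ -24.910 km (keep extra digits for the depth step; rounded: -24.6, -24.9).
Then from the MCB sphere: z² = 186.06² − (x − 138.1)² − (y + 111.6)² with x = -24.604, y = -24.910, so z ≈ 25.111 ≈ 25.1 km.
Check against GSC (with the unrounded solution): distance 121.00 ≈ 121.00 km. ✓

(-24.6, -24.9, 25.1)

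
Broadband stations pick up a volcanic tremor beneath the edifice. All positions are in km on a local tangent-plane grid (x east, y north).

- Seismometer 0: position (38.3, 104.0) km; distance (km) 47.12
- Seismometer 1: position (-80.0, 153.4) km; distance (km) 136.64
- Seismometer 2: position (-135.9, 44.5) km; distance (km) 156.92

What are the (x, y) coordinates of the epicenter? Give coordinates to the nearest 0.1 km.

Circle about each station: (x − 38.3)² + (y − 104.0)² = 47.12²; (x + 80.0)² + (y − 153.4)² = 136.64²; (x + 135.9)² + (y − 44.5)² = 156.92².
Subtracting the Seismometer 0 equation from the Seismometer 1 and Seismometer 2 equations removes the quadratic terms:
-236.6 x + 98.8 y = 1198.47
-348.4 x − 119.0 y = -14237.42
Solving the 2×2 system: x ≈ 20.2, y ≈ 60.5 km.

(20.2, 60.5)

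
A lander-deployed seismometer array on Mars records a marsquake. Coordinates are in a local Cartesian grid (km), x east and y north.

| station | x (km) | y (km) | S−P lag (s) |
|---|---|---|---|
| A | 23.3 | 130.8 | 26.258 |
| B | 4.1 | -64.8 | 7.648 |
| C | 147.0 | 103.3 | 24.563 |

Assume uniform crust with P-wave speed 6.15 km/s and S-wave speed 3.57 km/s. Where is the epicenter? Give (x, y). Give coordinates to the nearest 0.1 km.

(64.6, -88.8)

Distance from S−P lag: d = Δt · v_P v_S / (v_P − v_S) = Δt · (6.15·3.57)/(6.15−3.57) ≈ 8.5099·Δt.
So d_A = 223.45, d_B = 65.08, d_C = 209.03 km.
Circle about each station: (x − 23.3)² + (y − 130.8)² = 223.45²; (x − 4.1)² + (y + 64.8)² = 65.08²; (x − 147.0)² + (y − 103.3)² = 209.03².
Subtracting pairs of circle equations eliminates x²+y² and gives linear equations (the radical axes):
-38.4 x − 391.2 y = 32258.82
247.4 x − 55.0 y = 20864.72
Solving the 2×2 system: x ≈ 64.6, y ≈ -88.8 km.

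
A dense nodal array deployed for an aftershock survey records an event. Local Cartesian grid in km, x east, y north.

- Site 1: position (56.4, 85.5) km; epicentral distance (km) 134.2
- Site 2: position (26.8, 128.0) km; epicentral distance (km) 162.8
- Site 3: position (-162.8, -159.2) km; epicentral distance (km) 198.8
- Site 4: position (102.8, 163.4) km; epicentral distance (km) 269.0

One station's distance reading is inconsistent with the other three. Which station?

Site 4

Solve using three stations at a time. Using Site 1, Site 2, Site 3 (subtract circle equations pairwise → linear system) gives (x, y) ≈ (-11.6, -30.2).
Distances from that point to each station vs reported:
  Site 1: calculated 134.2 vs reported 134.2 → residual 0.0 km
  Site 2: calculated 162.8 vs reported 162.8 → residual 0.0 km
  Site 3: calculated 198.8 vs reported 198.8 → residual 0.0 km
  Site 4: calculated 224.9 vs reported 269.0 → residual 44.1 km
Site 1, Site 2, Site 3 are mutually consistent (residuals ≈ 0); Site 4 is off by 44.1 km.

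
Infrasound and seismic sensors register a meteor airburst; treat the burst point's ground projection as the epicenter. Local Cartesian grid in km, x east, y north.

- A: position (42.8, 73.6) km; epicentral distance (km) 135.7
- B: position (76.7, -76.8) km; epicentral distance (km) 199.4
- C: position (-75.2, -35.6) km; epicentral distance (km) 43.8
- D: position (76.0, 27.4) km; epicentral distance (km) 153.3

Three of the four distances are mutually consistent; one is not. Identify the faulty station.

Solve using three stations at a time. Using A, C, D (subtract circle equations pairwise → linear system) gives (x, y) ≈ (-76.1, 8.2).
Distances from that point to each station vs reported:
  A: calculated 135.7 vs reported 135.7 → residual 0.0 km
  B: calculated 174.8 vs reported 199.4 → residual 24.6 km
  C: calculated 43.8 vs reported 43.8 → residual 0.0 km
  D: calculated 153.3 vs reported 153.3 → residual 0.0 km
A, C, D are mutually consistent (residuals ≈ 0); B is off by 24.6 km.

B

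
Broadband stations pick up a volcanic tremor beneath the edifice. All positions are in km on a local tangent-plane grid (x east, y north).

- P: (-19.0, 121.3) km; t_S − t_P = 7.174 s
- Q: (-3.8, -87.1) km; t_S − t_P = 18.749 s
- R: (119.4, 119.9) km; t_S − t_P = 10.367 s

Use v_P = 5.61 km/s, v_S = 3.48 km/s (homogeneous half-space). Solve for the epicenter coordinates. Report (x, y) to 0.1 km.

Distance from S−P lag: d = Δt · v_P v_S / (v_P − v_S) = Δt · (5.61·3.48)/(5.61−3.48) ≈ 9.1656·Δt.
So d_P = 65.75, d_Q = 171.85, d_R = 95.02 km.
Circle about each station: (x + 19.0)² + (y − 121.3)² = 65.75²; (x + 3.8)² + (y + 87.1)² = 171.85²; (x − 119.4)² + (y − 119.9)² = 95.02².
Subtracting pairs of circle equations eliminates x²+y² and gives linear equations (the radical axes):
30.4 x − 416.8 y = -32683.20
276.8 x − 2.8 y = 8851.94
Solving the 2×2 system: x ≈ 32.8, y ≈ 80.8 km.
Check against P (with the unrounded x, y): √((x + 19.0)²+(y − 121.3)²) = 65.75 ≈ 65.75 km. ✓

x ≈ 32.8 km, y ≈ 80.8 km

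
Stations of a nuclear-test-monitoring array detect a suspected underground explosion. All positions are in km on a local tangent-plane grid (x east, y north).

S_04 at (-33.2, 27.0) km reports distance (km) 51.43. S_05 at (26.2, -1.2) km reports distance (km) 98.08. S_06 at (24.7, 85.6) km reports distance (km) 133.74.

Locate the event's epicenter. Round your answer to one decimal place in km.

Circle about each station: (x + 33.2)² + (y − 27.0)² = 51.43²; (x − 26.2)² + (y + 1.2)² = 98.08²; (x − 24.7)² + (y − 85.6)² = 133.74².
Subtracting the S_04 equation from the S_05 and S_06 equations removes the quadratic terms:
118.8 x − 56.4 y = -8118.00
115.8 x + 117.2 y = -9135.13
Solving the 2×2 system: x ≈ -71.7, y ≈ -7.1 km.
Check against S_04 (with the unrounded x, y): √((x + 33.2)²+(y − 27.0)²) = 51.43 ≈ 51.43 km. ✓

(-71.7, -7.1)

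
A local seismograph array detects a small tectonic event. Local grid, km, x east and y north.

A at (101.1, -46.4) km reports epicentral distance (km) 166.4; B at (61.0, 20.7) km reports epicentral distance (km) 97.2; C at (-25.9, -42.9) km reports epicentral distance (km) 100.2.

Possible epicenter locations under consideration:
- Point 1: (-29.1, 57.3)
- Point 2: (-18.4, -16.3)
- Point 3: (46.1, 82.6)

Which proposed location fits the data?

For each candidate, compare |candidate − station| to the reported distance:
Point 1: residuals A 0.1, B 0.1, C 0.1 → max 0.1 km
Point 2: residuals A 43.2, B 9.6, C 72.6 → max 72.6 km
Point 3: residuals A 26.2, B 33.5, C 44.5 → max 44.5 km
Only Point 1 has all residuals ≈ 0.

Point 1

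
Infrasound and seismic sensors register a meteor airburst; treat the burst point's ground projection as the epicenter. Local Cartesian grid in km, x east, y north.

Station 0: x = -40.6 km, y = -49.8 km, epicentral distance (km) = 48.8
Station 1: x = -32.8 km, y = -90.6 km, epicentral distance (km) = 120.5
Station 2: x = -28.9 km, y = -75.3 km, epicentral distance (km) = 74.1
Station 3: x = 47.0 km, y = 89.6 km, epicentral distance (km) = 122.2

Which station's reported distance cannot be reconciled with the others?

Solve using three stations at a time. Using Station 0, Station 2, Station 3 (subtract circle equations pairwise → linear system) gives (x, y) ≈ (-34.5, -1.5).
Distances from that point to each station vs reported:
  Station 0: calculated 48.7 vs reported 48.8 → residual 0.1 km
  Station 1: calculated 89.2 vs reported 120.5 → residual 31.3 km
  Station 2: calculated 74.1 vs reported 74.1 → residual 0.0 km
  Station 3: calculated 122.2 vs reported 122.2 → residual 0.0 km
Station 0, Station 2, Station 3 are mutually consistent (residuals ≈ 0); Station 1 is off by 31.3 km.

Station 1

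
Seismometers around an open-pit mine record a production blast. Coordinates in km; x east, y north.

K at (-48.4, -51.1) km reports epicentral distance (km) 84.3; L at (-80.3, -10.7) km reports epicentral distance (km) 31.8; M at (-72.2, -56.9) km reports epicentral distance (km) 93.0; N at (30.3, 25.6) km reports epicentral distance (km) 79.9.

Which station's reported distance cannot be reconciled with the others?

Solve using three stations at a time. Using K, M, N (subtract circle equations pairwise → linear system) gives (x, y) ≈ (-49.1, 33.1).
Distances from that point to each station vs reported:
  K: calculated 84.2 vs reported 84.3 → residual 0.1 km
  L: calculated 53.7 vs reported 31.8 → residual 21.9 km
  M: calculated 92.9 vs reported 93.0 → residual 0.1 km
  N: calculated 79.8 vs reported 79.9 → residual 0.1 km
K, M, N are mutually consistent (residuals ≈ 0); L is off by 21.9 km.

L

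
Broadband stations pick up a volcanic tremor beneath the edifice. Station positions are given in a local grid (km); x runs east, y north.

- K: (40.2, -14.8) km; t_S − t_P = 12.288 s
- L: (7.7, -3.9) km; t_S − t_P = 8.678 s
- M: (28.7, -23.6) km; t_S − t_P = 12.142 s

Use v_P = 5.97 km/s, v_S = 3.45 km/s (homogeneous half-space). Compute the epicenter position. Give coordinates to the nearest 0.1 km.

x ≈ -32.4 km, y ≈ 54.6 km

Distance from S−P lag: d = Δt · v_P v_S / (v_P − v_S) = Δt · (5.97·3.45)/(5.97−3.45) ≈ 8.1732·Δt.
So d_K = 100.43, d_L = 70.93, d_M = 99.24 km.
Circle about each station: (x − 40.2)² + (y + 14.8)² = 100.43²; (x − 7.7)² + (y + 3.9)² = 70.93²; (x − 28.7)² + (y + 23.6)² = 99.24².
Subtracting the K equation from the L and M equations removes the quadratic terms:
-65.0 x + 21.8 y = 3294.54
-23.0 x − 17.6 y = -216.82
Solving the 2×2 system: x ≈ -32.4, y ≈ 54.6 km.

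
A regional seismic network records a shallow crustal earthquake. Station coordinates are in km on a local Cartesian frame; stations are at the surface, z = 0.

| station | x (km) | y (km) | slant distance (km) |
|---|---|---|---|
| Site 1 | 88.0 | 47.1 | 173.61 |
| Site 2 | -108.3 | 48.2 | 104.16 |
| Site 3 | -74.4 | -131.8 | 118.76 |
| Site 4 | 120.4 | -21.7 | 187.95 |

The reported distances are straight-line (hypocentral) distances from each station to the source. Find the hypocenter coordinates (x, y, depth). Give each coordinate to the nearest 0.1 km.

Each station gives a sphere (x−x_i)² + (y−y_i)² + z² = d_i² (stations at z=0).
Subtracting the Site 1 sphere from Site 2 and Site 3: z² cancels, leaving linear equations in x and y:
-392.6 x + 2.2 y = 23380.85
-324.8 x − 357.8 y = 28980.68
Solving: x ≈ -59.704, y ≈ -26.799 km (keep extra digits for the depth step; rounded: -59.7, -26.8).
Then from the Site 1 sphere: z² = 173.61² − (x − 88.0)² − (y − 47.1)² with x = -59.704, y = -26.799, so z ≈ 53.506 ≈ 53.5 km.
Check against Site 4 (with the unrounded solution): distance 187.95 ≈ 187.95 km. ✓

x ≈ -59.7 km, y ≈ -26.8 km, depth ≈ 53.5 km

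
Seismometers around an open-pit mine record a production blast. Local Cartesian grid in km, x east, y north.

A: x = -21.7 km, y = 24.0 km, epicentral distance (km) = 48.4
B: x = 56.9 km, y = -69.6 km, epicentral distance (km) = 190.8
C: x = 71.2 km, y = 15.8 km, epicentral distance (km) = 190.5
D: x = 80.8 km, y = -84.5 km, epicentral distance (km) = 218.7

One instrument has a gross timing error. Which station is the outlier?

Solve using three stations at a time. Using B, C, D (subtract circle equations pairwise → linear system) gives (x, y) ≈ (-119.3, 4.5).
Distances from that point to each station vs reported:
  A: calculated 99.6 vs reported 48.4 → residual 51.2 km
  B: calculated 191.2 vs reported 190.8 → residual 0.4 km
  C: calculated 190.9 vs reported 190.5 → residual 0.4 km
  D: calculated 219.0 vs reported 218.7 → residual 0.3 km
B, C, D are mutually consistent (residuals ≈ 0); A is off by 51.2 km.

A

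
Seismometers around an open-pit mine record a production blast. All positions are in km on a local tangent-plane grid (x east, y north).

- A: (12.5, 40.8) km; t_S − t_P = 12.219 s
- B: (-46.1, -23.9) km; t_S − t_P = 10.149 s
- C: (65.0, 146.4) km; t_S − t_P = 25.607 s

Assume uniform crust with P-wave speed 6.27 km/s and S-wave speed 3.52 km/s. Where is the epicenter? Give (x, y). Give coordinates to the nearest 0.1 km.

(28.8, -55.9)

Distance from S−P lag: d = Δt · v_P v_S / (v_P − v_S) = Δt · (6.27·3.52)/(6.27−3.52) ≈ 8.0256·Δt.
So d_A = 98.06, d_B = 81.45, d_C = 205.51 km.
Circle about each station: (x − 12.5)² + (y − 40.8)² = 98.06²; (x + 46.1)² + (y + 23.9)² = 81.45²; (x − 65.0)² + (y − 146.4)² = 205.51².
Subtracting the A equation from the B and C equations removes the quadratic terms:
-117.2 x − 129.4 y = 3857.19
105.0 x + 211.2 y = -8781.53
Solving the 2×2 system: x ≈ 28.8, y ≈ -55.9 km.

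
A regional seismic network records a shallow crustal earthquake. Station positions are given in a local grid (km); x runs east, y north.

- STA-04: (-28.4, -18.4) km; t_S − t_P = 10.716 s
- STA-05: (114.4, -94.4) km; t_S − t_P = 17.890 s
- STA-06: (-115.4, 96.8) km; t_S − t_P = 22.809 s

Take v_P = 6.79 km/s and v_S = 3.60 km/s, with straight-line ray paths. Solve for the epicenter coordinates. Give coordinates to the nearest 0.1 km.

(42.8, 22.5)

Distance from S−P lag: d = Δt · v_P v_S / (v_P − v_S) = Δt · (6.79·3.60)/(6.79−3.60) ≈ 7.6627·Δt.
So d_STA-04 = 82.11, d_STA-05 = 137.09, d_STA-06 = 174.78 km.
Circle about each station: (x + 28.4)² + (y + 18.4)² = 82.11²; (x − 114.4)² + (y + 94.4)² = 137.09²; (x + 115.4)² + (y − 96.8)² = 174.78².
Subtracting the STA-04 equation from the STA-05 and STA-06 equations removes the quadratic terms:
285.6 x − 152.0 y = 8801.98
-174.0 x + 230.4 y = -2263.72
Solving the 2×2 system: x ≈ 42.8, y ≈ 22.5 km.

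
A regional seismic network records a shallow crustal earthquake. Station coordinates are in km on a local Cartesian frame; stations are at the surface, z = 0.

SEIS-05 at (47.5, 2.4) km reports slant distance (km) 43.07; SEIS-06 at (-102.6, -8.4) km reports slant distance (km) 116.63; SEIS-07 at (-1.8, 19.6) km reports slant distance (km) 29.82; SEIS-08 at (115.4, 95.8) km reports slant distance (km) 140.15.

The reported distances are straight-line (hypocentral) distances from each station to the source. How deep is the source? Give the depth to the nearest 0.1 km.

Each station gives a sphere (x−x_i)² + (y−y_i)² + z² = d_i² (stations at z=0).
Subtracting the SEIS-05 sphere from SEIS-06 and SEIS-07: z² cancels, leaving linear equations in x and y:
-300.2 x − 21.6 y = -3412.22
-98.6 x + 34.4 y = -908.82
Solving: x ≈ 10.999, y ≈ 5.107 km (keep extra digits for the depth step; rounded: 11.0, 5.1).
Then from the SEIS-05 sphere: z² = 43.07² − (x − 47.5)² − (y − 2.4)² with x = 10.999, y = 5.107, so z ≈ 22.702 ≈ 22.7 km.

depth ≈ 22.7 km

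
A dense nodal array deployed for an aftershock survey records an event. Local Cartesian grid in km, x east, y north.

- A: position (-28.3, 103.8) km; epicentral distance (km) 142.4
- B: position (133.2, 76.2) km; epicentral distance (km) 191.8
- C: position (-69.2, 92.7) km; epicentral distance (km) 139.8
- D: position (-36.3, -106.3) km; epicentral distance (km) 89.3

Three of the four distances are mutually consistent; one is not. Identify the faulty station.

D

Solve using three stations at a time. Using A, B, C (subtract circle equations pairwise → linear system) gives (x, y) ≈ (-20.6, -38.5).
Distances from that point to each station vs reported:
  A: calculated 142.5 vs reported 142.4 → residual 0.1 km
  B: calculated 191.9 vs reported 191.8 → residual 0.1 km
  C: calculated 139.9 vs reported 139.8 → residual 0.1 km
  D: calculated 69.6 vs reported 89.3 → residual 19.7 km
A, B, C are mutually consistent (residuals ≈ 0); D is off by 19.7 km.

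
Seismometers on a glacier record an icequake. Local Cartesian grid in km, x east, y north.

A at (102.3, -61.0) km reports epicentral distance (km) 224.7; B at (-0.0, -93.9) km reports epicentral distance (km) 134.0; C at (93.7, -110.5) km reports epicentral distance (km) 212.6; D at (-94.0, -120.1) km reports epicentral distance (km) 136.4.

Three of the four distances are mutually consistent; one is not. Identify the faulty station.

A

Solve using three stations at a time. Using B, C, D (subtract circle equations pairwise → linear system) gives (x, y) ≈ (-77.7, 15.5).
Distances from that point to each station vs reported:
  A: calculated 195.5 vs reported 224.7 → residual 29.2 km
  B: calculated 134.1 vs reported 134.0 → residual 0.1 km
  C: calculated 212.7 vs reported 212.6 → residual 0.1 km
  D: calculated 136.5 vs reported 136.4 → residual 0.1 km
B, C, D are mutually consistent (residuals ≈ 0); A is off by 29.2 km.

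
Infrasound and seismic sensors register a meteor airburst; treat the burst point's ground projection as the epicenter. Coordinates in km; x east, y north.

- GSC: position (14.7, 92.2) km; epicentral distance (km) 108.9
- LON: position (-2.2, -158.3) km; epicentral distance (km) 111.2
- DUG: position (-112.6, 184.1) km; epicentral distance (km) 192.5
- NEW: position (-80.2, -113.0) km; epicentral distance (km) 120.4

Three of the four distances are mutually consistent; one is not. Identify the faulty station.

Solve using three stations at a time. Using GSC, DUG, NEW (subtract circle equations pairwise → linear system) gives (x, y) ≈ (-47.6, 2.9).
Distances from that point to each station vs reported:
  GSC: calculated 108.9 vs reported 108.9 → residual 0.0 km
  LON: calculated 167.5 vs reported 111.2 → residual 56.3 km
  DUG: calculated 192.5 vs reported 192.5 → residual 0.0 km
  NEW: calculated 120.4 vs reported 120.4 → residual 0.0 km
GSC, DUG, NEW are mutually consistent (residuals ≈ 0); LON is off by 56.3 km.

LON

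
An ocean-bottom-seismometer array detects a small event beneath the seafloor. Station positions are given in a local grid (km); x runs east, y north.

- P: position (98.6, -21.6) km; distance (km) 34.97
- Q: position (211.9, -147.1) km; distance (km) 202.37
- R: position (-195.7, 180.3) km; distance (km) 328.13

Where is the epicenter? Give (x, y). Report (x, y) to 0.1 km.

Circle about each station: (x − 98.6)² + (y + 21.6)² = 34.97²; (x − 211.9)² + (y + 147.1)² = 202.37²; (x + 195.7)² + (y − 180.3)² = 328.13².
Subtracting the P equation from the Q and R equations removes the quadratic terms:
226.6 x − 251.0 y = 16620.78
-588.6 x + 403.8 y = -45828.34
Solving the 2×2 system: x ≈ 85.2, y ≈ 10.7 km.

x ≈ 85.2 km, y ≈ 10.7 km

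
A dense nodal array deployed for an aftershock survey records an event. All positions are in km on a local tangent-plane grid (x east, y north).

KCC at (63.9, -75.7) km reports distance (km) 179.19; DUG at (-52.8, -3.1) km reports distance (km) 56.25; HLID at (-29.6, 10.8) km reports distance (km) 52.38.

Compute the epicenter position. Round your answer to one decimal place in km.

-61.3 km east, 52.5 km north

Circle about each station: (x − 63.9)² + (y + 75.7)² = 179.19²; (x + 52.8)² + (y + 3.1)² = 56.25²; (x + 29.6)² + (y − 10.8)² = 52.38².
Subtracting the KCC equation from the DUG and HLID equations removes the quadratic terms:
-233.4 x + 145.2 y = 21928.74
-187.0 x + 173.0 y = 20544.49
Solving the 2×2 system: x ≈ -61.3, y ≈ 52.5 km.
Check against KCC (with the unrounded x, y): √((x − 63.9)²+(y + 75.7)²) = 179.19 ≈ 179.19 km. ✓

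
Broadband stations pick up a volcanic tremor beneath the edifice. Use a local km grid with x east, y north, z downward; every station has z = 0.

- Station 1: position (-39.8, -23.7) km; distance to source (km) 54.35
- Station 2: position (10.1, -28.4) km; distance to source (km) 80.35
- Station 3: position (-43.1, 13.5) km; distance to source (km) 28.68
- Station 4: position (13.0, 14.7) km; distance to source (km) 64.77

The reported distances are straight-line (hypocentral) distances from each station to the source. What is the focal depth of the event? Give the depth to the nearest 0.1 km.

Each station gives a sphere (x−x_i)² + (y−y_i)² + z² = d_i² (stations at z=0).
Subtracting the Station 1 sphere from Station 2 and Station 3: z² cancels, leaving linear equations in x and y:
99.8 x − 9.4 y = -4739.36
-6.6 x + 74.4 y = 2025.51
Solving: x ≈ -45.303, y ≈ 23.206 km (keep extra digits for the depth step; rounded: -45.3, 23.2).
Then from the Station 1 sphere: z² = 54.35² − (x + 39.8)² − (y + 23.7)² with x = -45.303, y = 23.206, so z ≈ 26.897 ≈ 26.9 km.

depth ≈ 26.9 km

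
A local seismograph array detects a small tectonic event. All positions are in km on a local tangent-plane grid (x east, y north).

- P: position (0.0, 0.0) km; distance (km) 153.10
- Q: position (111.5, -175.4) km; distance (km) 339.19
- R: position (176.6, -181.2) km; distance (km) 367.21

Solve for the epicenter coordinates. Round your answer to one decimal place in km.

Circle about each station: x² + y² = 153.10²; (x − 111.5)² + (y + 175.4)² = 339.19²; (x − 176.6)² + (y + 181.2)² = 367.21².
Subtracting the P equation from the Q and R equations removes the quadratic terms:
223.0 x − 350.8 y = -48412.84
353.2 x − 362.4 y = -47382.57
Solving the 2×2 system: x ≈ 21.4, y ≈ 151.6 km.

(21.4, 151.6)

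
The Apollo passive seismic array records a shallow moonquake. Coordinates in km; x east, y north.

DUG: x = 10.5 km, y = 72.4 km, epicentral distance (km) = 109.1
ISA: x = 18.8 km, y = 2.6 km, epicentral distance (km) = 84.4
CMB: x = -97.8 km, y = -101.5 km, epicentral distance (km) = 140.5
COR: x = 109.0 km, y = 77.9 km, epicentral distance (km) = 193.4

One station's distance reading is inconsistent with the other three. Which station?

Solve using three stations at a time. Using DUG, ISA, COR (subtract circle equations pairwise → linear system) gives (x, y) ≈ (-65.2, -6.2).
Distances from that point to each station vs reported:
  DUG: calculated 109.1 vs reported 109.1 → residual 0.0 km
  ISA: calculated 84.4 vs reported 84.4 → residual 0.0 km
  CMB: calculated 100.7 vs reported 140.5 → residual 39.8 km
  COR: calculated 193.4 vs reported 193.4 → residual 0.0 km
DUG, ISA, COR are mutually consistent (residuals ≈ 0); CMB is off by 39.8 km.

CMB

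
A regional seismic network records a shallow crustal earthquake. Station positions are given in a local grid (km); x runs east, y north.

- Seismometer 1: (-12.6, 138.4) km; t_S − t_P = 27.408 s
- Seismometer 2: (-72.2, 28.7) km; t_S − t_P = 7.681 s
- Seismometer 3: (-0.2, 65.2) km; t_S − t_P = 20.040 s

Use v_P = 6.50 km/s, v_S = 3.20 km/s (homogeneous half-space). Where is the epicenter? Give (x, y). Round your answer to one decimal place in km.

Distance from S−P lag: d = Δt · v_P v_S / (v_P − v_S) = Δt · (6.50·3.20)/(6.50−3.20) ≈ 6.3030·Δt.
So d_Seismometer 1 = 172.75, d_Seismometer 2 = 48.41, d_Seismometer 3 = 126.31 km.
Circle about each station: (x + 12.6)² + (y − 138.4)² = 172.75²; (x + 72.2)² + (y − 28.7)² = 48.41²; (x + 0.2)² + (y − 65.2)² = 126.31².
Subtracting the Seismometer 1 equation from the Seismometer 2 and Seismometer 3 equations removes the quadratic terms:
-119.2 x − 219.4 y = 14222.24
24.8 x − 146.4 y = -1173.89
Solving the 2×2 system: x ≈ -102.2, y ≈ -9.3 km.

x ≈ -102.2 km, y ≈ -9.3 km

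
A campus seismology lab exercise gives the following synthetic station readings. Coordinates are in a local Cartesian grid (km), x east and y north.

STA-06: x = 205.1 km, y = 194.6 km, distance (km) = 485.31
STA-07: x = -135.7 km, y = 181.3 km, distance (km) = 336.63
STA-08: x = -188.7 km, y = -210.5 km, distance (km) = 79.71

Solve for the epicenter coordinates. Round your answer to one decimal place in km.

Circle about each station: (x − 205.1)² + (y − 194.6)² = 485.31²; (x + 135.7)² + (y − 181.3)² = 336.63²; (x + 188.7)² + (y + 210.5)² = 79.71².
Subtracting pairs of circle equations eliminates x²+y² and gives linear equations (the radical axes):
-681.6 x − 26.6 y = 93555.05
-787.6 x − 810.2 y = 229154.88
Solving the 2×2 system: x ≈ -131.2, y ≈ -155.3 km.

(-131.2, -155.3)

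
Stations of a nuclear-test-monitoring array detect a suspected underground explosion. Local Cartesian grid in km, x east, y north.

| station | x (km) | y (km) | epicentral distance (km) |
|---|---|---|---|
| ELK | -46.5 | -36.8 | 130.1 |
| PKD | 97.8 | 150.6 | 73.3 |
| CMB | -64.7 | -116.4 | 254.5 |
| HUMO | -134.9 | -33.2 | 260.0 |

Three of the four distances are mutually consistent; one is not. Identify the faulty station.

Solve using three stations at a time. Using PKD, CMB, HUMO (subtract circle equations pairwise → linear system) gives (x, y) ≈ (100.5, 77.2).
Distances from that point to each station vs reported:
  ELK: calculated 186.1 vs reported 130.1 → residual 56.0 km
  PKD: calculated 73.4 vs reported 73.3 → residual 0.1 km
  CMB: calculated 254.5 vs reported 254.5 → residual 0.0 km
  HUMO: calculated 260.0 vs reported 260.0 → residual 0.0 km
PKD, CMB, HUMO are mutually consistent (residuals ≈ 0); ELK is off by 56.0 km.

ELK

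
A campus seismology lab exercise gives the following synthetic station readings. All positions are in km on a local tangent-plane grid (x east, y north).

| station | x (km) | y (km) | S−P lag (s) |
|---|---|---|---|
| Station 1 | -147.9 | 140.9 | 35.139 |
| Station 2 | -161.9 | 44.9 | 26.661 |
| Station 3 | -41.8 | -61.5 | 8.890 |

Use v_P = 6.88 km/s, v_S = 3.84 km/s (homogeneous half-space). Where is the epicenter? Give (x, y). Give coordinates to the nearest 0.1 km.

x ≈ -14.3 km, y ≈ -133.7 km

Distance from S−P lag: d = Δt · v_P v_S / (v_P − v_S) = Δt · (6.88·3.84)/(6.88−3.84) ≈ 8.6905·Δt.
So d_Station 1 = 305.38, d_Station 2 = 231.70, d_Station 3 = 77.26 km.
Circle about each station: (x + 147.9)² + (y − 140.9)² = 305.38²; (x + 161.9)² + (y − 44.9)² = 231.70²; (x + 41.8)² + (y + 61.5)² = 77.26².
Subtracting pairs of circle equations eliminates x²+y² and gives linear equations (the radical axes):
-28.0 x − 192.0 y = 26072.45
212.2 x − 404.8 y = 51090.11
Solving the 2×2 system: x ≈ -14.3, y ≈ -133.7 km.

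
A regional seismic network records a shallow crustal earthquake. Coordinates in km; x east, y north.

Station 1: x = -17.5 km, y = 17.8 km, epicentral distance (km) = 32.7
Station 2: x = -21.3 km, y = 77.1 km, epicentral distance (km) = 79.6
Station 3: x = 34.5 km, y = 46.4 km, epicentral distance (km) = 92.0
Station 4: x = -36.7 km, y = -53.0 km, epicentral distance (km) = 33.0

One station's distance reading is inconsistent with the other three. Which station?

Solve using three stations at a time. Using Station 1, Station 2, Station 3 (subtract circle equations pairwise → linear system) gives (x, y) ≈ (-45.7, 1.4).
Distances from that point to each station vs reported:
  Station 1: calculated 32.6 vs reported 32.7 → residual 0.1 km
  Station 2: calculated 79.6 vs reported 79.6 → residual 0.0 km
  Station 3: calculated 92.0 vs reported 92.0 → residual 0.0 km
  Station 4: calculated 55.1 vs reported 33.0 → residual 22.1 km
Station 1, Station 2, Station 3 are mutually consistent (residuals ≈ 0); Station 4 is off by 22.1 km.

Station 4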